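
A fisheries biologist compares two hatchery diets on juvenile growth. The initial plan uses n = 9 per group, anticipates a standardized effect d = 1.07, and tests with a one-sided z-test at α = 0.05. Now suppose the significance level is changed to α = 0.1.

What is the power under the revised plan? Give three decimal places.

Power ≈ 0.838

δ = d·√(n/2) = 1.07 × √(9/2) = 2.2698 (unchanged). New critical value: z_{0.1} = 1.282.
Revised power = P(Z > 1.282 − δ) = Φ(0.988) = 0.8385.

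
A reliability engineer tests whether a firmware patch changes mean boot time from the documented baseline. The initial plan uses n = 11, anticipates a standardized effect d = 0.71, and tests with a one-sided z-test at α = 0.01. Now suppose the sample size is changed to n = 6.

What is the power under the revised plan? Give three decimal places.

Power ≈ 0.279

With n = 6: δ = d·√n = 0.71 × √6 = 1.7391. Critical value z_{0.01} = 2.326.
Revised power = Φ(δ − 2.326) = Φ(-0.587) = 0.2785.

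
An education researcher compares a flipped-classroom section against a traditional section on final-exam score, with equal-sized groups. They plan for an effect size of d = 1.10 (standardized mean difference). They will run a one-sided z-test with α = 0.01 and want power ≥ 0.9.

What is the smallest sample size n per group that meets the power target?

Set Φ(δ − 2.326) = 0.9; then δ − 2.326 = Φ⁻¹(0.9) = 1.282, giving δ = 3.608.
δ = d·√(n/2) ⇒ n = 2(δ/d)² = 2 × (3.608 / 1.10)² = 21.52.
Rounding up, n = 22 per group.

n = 22 per group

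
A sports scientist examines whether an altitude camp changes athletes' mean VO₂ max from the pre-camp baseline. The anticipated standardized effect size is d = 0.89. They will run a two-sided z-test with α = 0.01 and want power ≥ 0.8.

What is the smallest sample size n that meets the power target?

n = 15

For power 0.8 need Φ(δ − z_{0.005}) = 0.8, so δ = z_{0.005} + z_{0.20} = 2.576 + 0.842 = 3.417.
(Ignoring the negligible lower-tail rejection probability gives the usual closed-form inversion.)
δ = d·√n ⇒ n = (δ/d)² = (3.417 / 0.89)² = 14.74.
Round up to the next whole unit.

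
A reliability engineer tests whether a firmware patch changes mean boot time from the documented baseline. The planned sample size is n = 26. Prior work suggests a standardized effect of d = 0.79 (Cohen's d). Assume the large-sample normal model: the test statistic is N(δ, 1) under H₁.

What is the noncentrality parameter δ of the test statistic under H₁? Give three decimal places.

δ ≈ 4.028

The noncentrality parameter scales effect size by the design's sample-size factor: δ = d·√n = 0.79 × √26 = 4.0282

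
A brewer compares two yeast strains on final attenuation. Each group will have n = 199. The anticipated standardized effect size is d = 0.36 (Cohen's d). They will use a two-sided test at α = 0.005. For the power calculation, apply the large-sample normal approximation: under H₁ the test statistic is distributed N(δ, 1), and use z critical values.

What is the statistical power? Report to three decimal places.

Noncentrality parameter: λ = d·√(n/2) = 0.36 × √(199/2) = 3.5910
Critical value for a two-sided test at α = 0.005: z_{α/2} = 2.807.
Power = Φ(λ − 2.807) + Φ(−λ − 2.807) = Φ(0.784) + Φ(-6.398) = 0.7835 + 0.0000 = 0.7835.

Power ≈ 0.783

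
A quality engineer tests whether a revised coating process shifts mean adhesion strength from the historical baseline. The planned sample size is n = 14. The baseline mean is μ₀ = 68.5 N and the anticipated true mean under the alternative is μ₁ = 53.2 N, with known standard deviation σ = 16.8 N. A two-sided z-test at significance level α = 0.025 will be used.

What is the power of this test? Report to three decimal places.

Standardized effect: d = |μ₁ − μ₀| / σ = |53.2 − 68.5| / 16.8 = 0.9107
Noncentrality parameter: δ = d·√n = 0.9107 × √14 = 3.4076
Two-sided α = 0.025 → critical value z_{0.0125} = 2.241.
Power = Φ(δ − 2.241) + Φ(−δ − 2.241) = Φ(1.166) + Φ(-5.649) = 0.8782 + 0.0000 = 0.8782.

Power ≈ 0.878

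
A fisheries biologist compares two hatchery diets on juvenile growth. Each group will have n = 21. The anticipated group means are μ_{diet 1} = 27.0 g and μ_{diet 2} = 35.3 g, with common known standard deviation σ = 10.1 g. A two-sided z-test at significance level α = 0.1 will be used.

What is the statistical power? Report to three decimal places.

Standardized effect: d = |μ_{diet 1} − μ_{diet 2}| / σ = |27.0 − 35.3| / 10.1 = 0.8218
Noncentrality parameter: δ = d·√(n/2) = 0.8218 × √(21/2) = 2.6629
Critical value for a two-sided test at α = 0.1: z_{α/2} = 1.645.
Power = Φ(δ − 1.645) + Φ(−δ − 1.645) = Φ(1.018) + Φ(-4.308) = 0.8457 + 0.0000 = 0.8457.

Power ≈ 0.846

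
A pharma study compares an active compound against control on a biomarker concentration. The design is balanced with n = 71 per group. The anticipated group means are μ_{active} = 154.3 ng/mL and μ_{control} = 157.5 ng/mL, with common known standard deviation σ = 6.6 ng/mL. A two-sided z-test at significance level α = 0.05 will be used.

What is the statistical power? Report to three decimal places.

Power ≈ 0.824

Standardized effect: d = |μ_{active} − μ_{control}| / σ = |154.3 − 157.5| / 6.6 = 0.4848
Noncentrality parameter: δ = d·√(n/2) = 0.4848 × √(71/2) = 2.8888
Two-sided α = 0.05 → critical value z_{0.025} = 1.960.
Power = Φ(δ − 1.960) + Φ(−δ − 1.960) = Φ(0.929) + Φ(-4.849) = 0.8235 + 0.0000 = 0.8235.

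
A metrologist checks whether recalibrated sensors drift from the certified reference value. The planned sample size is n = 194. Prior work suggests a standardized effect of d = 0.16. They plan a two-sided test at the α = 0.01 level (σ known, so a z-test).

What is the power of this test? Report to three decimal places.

Noncentrality parameter: δ = d·√n = 0.16 × √194 = 2.2285
Two-sided α = 0.01 → critical value z_{0.005} = 2.576.
Power = Φ(δ − 2.576) + Φ(−δ − 2.576) = Φ(-0.347) + Φ(-4.804) = 0.3642 + 0.0000 = 0.3642.

Power ≈ 0.364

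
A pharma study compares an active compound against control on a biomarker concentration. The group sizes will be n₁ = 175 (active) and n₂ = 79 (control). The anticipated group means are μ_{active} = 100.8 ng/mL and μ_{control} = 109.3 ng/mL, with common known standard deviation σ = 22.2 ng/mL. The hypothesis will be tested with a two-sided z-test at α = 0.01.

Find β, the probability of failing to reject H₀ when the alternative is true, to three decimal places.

Standardized effect: d = |μ_{active} − μ_{control}| / σ = |100.8 − 109.3| / 22.2 = 0.3829
Noncentrality parameter: δ = d / √(1/n₁ + 1/n₂) = 0.3829 / √(1/175 + 1/79) = 2.8248
Two-sided α = 0.01 → critical value z_{0.005} = 2.576.
Power = Φ(δ − 2.576) + Φ(−δ − 2.576) = Φ(0.249) + Φ(-5.401) = 0.5983 + 0.0000 = 0.5983.
Type II error: β = 1 − power = 1 − 0.5983 = 0.4017.

β ≈ 0.402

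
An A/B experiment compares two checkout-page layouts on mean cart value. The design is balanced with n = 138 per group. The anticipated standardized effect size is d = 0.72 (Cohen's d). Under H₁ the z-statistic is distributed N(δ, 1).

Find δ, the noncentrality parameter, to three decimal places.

δ = d·√(n/2) = 0.72 × √(138/2) = 5.9808

δ ≈ 5.981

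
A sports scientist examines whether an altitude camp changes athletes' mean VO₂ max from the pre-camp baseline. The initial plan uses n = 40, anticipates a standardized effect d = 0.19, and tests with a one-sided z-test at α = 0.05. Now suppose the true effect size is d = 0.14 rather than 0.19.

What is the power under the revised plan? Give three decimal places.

Power ≈ 0.224

With d = 0.14: δ = d·√n = 0.14 × √40 = 0.8854. Critical value z_{0.05} = 1.645.
Revised power = Φ(δ − 1.645) = Φ(-0.759) = 0.2238.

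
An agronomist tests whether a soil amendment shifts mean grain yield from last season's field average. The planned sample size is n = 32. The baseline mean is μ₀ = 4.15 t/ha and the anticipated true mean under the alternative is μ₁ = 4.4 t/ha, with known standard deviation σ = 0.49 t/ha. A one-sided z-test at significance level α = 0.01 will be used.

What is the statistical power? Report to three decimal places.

Standardized effect: d = |μ₁ − μ₀| / σ = |4.4 − 4.15| / 0.49 = 0.5102
Noncentrality parameter: δ = d·√n = 0.5102 × √32 = 2.8862
One-sided α = 0.01 → critical value z_{0.01} = 2.326.
Power = P(Z > 2.326 − δ) = Φ(0.560) = 0.7122.

Power ≈ 0.712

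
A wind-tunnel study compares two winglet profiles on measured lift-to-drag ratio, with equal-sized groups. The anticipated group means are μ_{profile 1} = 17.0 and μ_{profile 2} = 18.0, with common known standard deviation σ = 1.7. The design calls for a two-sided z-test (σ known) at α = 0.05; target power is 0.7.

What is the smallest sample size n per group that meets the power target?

n = 36 per group

Standardized effect: d = |μ_{profile 1} − μ_{profile 2}| / σ = |17.0 − 18.0| / 1.7 = 0.5882
Set Φ(δ − 1.960) = 0.7; then δ − 1.960 = Φ⁻¹(0.7) = 0.524, giving δ = 2.484.
(The Φ(−δ − z_{α/2}) term is vanishingly small for δ > 0 and is dropped in the standard sample-size formula.)
δ = d·√(n/2) ⇒ n = 2(δ/d)² = 2 × (2.484 / 0.5882)² = 35.67.
Round up to the next whole unit.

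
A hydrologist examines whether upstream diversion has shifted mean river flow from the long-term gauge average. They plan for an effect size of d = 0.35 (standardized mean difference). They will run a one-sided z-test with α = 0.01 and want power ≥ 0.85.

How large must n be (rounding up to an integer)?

n = 93

Set Φ(δ − 2.326) = 0.85; then δ − 2.326 = Φ⁻¹(0.85) = 1.036, giving δ = 3.363.
δ = d·√n ⇒ n = (δ/d)² = (3.363 / 0.35)² = 92.31.
Rounding up, n = 93.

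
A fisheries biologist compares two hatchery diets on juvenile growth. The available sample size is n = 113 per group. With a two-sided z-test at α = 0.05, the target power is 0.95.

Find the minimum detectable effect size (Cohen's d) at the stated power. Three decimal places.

d ≈ 0.480

Required noncentrality: δ = z_{0.025} + z_{0.05} = 1.960 + 1.645 = 3.605.
(The second rejection-region term Φ(−δ − z_{α/2}) is negligible and dropped.)
δ = d·√(n/2) ⇒ d = δ/√(n/2) = 3.605/√(113/2) = 0.4796.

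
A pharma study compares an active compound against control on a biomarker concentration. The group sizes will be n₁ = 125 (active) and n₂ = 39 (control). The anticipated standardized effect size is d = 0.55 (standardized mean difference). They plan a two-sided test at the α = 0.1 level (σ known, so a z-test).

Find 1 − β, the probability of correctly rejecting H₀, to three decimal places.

Noncentrality parameter: δ = d / √(1/n₁ + 1/n₂) = 0.55 / √(1/125 + 1/39) = 2.9987
Two-sided α = 0.1 → critical value z_{0.05} = 1.645.
Power = Φ(δ − 1.645) + Φ(−δ − 1.645) = Φ(1.354) + Φ(-4.644) = 0.9121 + 0.0000 = 0.9121.

Power ≈ 0.912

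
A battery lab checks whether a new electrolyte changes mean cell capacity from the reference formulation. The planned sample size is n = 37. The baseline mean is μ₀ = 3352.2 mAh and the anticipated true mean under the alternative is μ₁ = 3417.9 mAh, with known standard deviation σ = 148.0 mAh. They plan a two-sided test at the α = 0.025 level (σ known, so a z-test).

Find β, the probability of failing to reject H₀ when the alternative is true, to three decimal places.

Standardized effect: d = |μ₁ − μ₀| / σ = |3417.9 − 3352.2| / 148.0 = 0.4439
Noncentrality parameter: δ = d·√n = 0.4439 × √37 = 2.7003
Two-sided α = 0.025 → critical value z_{0.0125} = 2.241.
Power = Φ(δ − 2.241) + Φ(−δ − 2.241) = Φ(0.459) + Φ(-4.942) = 0.6768 + 0.0000 = 0.6768.
Type II error: β = 1 − power = 1 − 0.6768 = 0.3232.

β ≈ 0.323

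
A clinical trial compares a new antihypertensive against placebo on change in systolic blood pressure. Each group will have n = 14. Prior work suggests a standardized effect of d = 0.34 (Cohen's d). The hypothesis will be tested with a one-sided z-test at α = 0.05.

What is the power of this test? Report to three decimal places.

Noncentrality parameter: δ = d·√(n/2) = 0.34 × √(14/2) = 0.8996
One-sided α = 0.05 → critical value z_{0.05} = 1.645.
Power = Φ(δ − 1.645) = Φ(-0.745) = 0.2280.

Power ≈ 0.228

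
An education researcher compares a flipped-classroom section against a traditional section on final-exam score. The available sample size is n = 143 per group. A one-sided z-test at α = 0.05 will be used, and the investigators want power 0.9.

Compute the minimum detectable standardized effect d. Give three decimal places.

Need Φ(δ − 1.645) = 0.9, so δ = 1.645 + 1.282 = 2.926.
δ = d·√(n/2) ⇒ d = δ/√(n/2) = 2.926/√(143/2) = 0.3461.

d ≈ 0.346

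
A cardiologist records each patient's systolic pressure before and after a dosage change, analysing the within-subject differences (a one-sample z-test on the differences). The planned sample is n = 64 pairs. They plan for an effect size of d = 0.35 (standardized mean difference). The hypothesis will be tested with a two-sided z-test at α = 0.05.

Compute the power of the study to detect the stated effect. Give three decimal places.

Power ≈ 0.800

Noncentrality parameter: δ = d·√n = 0.35 × √64 = 2.8000
Two-sided α = 0.05 → critical value z_{0.025} = 1.960.
Power = Φ(δ − 1.960) + Φ(−δ − 1.960) = Φ(0.840) + Φ(-4.760) = 0.7996 + 0.0000 = 0.7996.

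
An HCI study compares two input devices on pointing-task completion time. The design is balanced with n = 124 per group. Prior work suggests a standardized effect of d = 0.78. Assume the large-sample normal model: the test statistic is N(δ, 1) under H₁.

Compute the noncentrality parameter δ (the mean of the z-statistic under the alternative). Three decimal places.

The noncentrality parameter scales effect size by the design's sample-size factor: δ = d·√(n/2) = 0.78 × √(124/2) = 6.1417

δ ≈ 6.142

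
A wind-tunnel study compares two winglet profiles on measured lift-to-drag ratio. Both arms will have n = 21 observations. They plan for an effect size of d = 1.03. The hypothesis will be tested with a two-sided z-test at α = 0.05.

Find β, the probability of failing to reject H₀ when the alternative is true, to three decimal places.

β ≈ 0.084

Noncentrality parameter: δ = d·√(n/2) = 1.03 × √(21/2) = 3.3376
Two-sided α = 0.05 → critical value z_{0.025} = 1.960.
Power = Φ(δ − 1.960) + Φ(−δ − 1.960) = Φ(1.378) + Φ(-5.298) = 0.9158 + 0.0000 = 0.9158.
Type II error: β = 1 − power = 1 − 0.9158 = 0.0842.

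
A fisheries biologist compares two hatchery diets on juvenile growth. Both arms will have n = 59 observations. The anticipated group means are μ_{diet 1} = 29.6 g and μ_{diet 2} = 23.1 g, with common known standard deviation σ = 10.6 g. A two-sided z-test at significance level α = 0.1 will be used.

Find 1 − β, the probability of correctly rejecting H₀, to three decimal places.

Power ≈ 0.954

Standardized effect: d = |μ_{diet 1} − μ_{diet 2}| / σ = |29.6 − 23.1| / 10.6 = 0.6132
Noncentrality parameter: δ = d·√(n/2) = 0.6132 × √(59/2) = 3.3306
Two-sided α = 0.1 → critical value z_{0.05} = 1.645.
Power = Φ(δ − 1.645) + Φ(−δ − 1.645) = Φ(1.686) + Φ(-4.975) = 0.9541 + 0.0000 = 0.9541.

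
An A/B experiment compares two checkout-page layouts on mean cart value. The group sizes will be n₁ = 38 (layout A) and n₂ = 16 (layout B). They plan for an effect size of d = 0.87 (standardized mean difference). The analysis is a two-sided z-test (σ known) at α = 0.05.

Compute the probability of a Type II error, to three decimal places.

β ≈ 0.169

Noncentrality parameter: δ = d / √(1/n₁ + 1/n₂) = 0.87 / √(1/38 + 1/16) = 2.9193
Critical value for a two-sided test at α = 0.05: z_{α/2} = 1.960.
Power = Φ(δ − 1.960) + Φ(−δ − 1.960) = Φ(0.959) + Φ(-4.879) = 0.8313 + 0.0000 = 0.8313.
Type II error: β = 1 − power = 1 − 0.8313 = 0.1687.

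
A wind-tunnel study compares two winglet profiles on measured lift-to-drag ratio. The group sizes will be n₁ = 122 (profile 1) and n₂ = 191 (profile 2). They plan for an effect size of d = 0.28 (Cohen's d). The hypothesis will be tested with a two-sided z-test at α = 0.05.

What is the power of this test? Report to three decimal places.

Noncentrality parameter: δ = d / √(1/n₁ + 1/n₂) = 0.28 / √(1/122 + 1/191) = 2.4159
Critical value for a two-sided test at α = 0.05: z_{α/2} = 1.960.
Power = Φ(δ − 1.960) + Φ(−δ − 1.960) = Φ(0.456) + Φ(-4.376) = 0.6758 + 0.0000 = 0.6758.

Power ≈ 0.676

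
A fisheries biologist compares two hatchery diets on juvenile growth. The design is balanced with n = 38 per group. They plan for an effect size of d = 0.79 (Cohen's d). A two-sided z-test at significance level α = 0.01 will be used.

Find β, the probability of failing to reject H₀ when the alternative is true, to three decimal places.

Noncentrality parameter: δ = d·√(n/2) = 0.79 × √(38/2) = 3.4435
Critical value for a two-sided test at α = 0.01: z_{α/2} = 2.576.
Power = Φ(δ − 2.576) + Φ(−δ − 2.576) = Φ(0.868) + Φ(-6.019) = 0.8072 + 0.0000 = 0.8072.
Type II error: β = 1 − power = 1 − 0.8072 = 0.1928.

β ≈ 0.193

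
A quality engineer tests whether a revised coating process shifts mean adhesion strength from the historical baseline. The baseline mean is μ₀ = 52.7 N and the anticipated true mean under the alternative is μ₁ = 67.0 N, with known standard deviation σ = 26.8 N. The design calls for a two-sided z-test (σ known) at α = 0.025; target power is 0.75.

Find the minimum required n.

n = 30

Standardized effect: d = |μ₁ − μ₀| / σ = |67.0 − 52.7| / 26.8 = 0.5336
Set Φ(δ − 2.241) = 0.75; then δ − 2.241 = Φ⁻¹(0.75) = 0.674, giving δ = 2.916.
(For δ > 0 the lower-tail rejection region contributes negligibly to power, so the one-term inversion is standard.)
δ = d·√n ⇒ n = (δ/d)² = (2.916 / 0.5336)² = 29.86.
Rounding up, n = 30.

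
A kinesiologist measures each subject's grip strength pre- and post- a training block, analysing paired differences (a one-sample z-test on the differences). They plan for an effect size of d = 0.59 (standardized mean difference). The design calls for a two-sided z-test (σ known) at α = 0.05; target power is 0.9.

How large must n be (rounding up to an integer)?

For power 0.9 need Φ(δ − z_{0.025}) = 0.9, so δ = z_{0.025} + z_{0.10} = 1.960 + 1.282 = 3.242.
(Ignoring the negligible lower-tail rejection probability gives the usual closed-form inversion.)
δ = d·√n ⇒ n = (δ/d)² = (3.242 / 0.59)² = 30.19.
Round up to the next whole unit.

n = 31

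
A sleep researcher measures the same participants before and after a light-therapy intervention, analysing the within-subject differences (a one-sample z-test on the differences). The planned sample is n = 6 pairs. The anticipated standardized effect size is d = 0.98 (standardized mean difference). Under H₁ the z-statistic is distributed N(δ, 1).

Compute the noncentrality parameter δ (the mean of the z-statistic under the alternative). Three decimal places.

δ ≈ 2.400

The noncentrality parameter scales effect size by the design's sample-size factor: δ = d·√n = 0.98 × √6 = 2.4005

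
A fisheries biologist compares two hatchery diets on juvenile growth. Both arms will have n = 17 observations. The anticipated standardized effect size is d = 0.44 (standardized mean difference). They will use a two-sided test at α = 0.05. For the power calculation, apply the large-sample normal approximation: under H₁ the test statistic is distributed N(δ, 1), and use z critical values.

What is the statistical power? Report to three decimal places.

Noncentrality parameter: δ = d·√(n/2) = 0.44 × √(17/2) = 1.2828
Two-sided α = 0.05 → critical value z_{0.025} = 1.960.
Power = Φ(δ − 1.960) + Φ(−δ − 1.960) = Φ(-0.677) + Φ(-3.243) = 0.2492 + 0.0006 = 0.2497.

Power ≈ 0.250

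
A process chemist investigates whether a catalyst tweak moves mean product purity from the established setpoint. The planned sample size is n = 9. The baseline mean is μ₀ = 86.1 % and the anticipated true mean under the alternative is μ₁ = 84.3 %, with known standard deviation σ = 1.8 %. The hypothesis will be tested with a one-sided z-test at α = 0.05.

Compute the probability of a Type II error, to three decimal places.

Standardized effect: d = |μ₁ − μ₀| / σ = |84.3 − 86.1| / 1.8 = 1.0000
Noncentrality parameter: δ = d·√n = 1.0000 × √9 = 3.0000
One-sided α = 0.05 → critical value z_{0.05} = 1.645.
Power = P(Z > 1.645 − δ) = Φ(1.355) = 0.9123.
Type II error: β = 1 − power = 1 − 0.9123 = 0.0877.

β ≈ 0.088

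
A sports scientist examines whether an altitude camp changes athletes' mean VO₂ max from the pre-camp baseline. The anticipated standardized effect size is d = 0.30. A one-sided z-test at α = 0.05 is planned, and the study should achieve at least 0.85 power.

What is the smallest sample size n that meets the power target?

Set Φ(δ − 1.645) = 0.85; then δ − 1.645 = Φ⁻¹(0.85) = 1.036, giving δ = 2.681.
δ = d·√n ⇒ n = (δ/d)² = (2.681 / 0.30)² = 79.88.
Rounding up, n = 80.

n = 80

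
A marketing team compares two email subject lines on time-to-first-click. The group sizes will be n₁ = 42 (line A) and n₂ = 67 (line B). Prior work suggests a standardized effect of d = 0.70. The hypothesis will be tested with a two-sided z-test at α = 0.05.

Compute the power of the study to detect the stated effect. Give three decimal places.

Noncentrality parameter: δ = d / √(1/n₁ + 1/n₂) = 0.70 / √(1/42 + 1/67) = 3.5567
Critical value for a two-sided test at α = 0.05: z_{α/2} = 1.960.
Power = Φ(δ − 1.960) + Φ(−δ − 1.960) = Φ(1.597) + Φ(-5.517) = 0.9448 + 0.0000 = 0.9448.

Power ≈ 0.945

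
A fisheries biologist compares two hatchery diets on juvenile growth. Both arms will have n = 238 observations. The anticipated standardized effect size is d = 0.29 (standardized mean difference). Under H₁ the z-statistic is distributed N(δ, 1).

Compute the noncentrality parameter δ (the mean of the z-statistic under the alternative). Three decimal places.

δ ≈ 3.164

δ = d·√(n/2) = 0.29 × √(238/2) = 3.1635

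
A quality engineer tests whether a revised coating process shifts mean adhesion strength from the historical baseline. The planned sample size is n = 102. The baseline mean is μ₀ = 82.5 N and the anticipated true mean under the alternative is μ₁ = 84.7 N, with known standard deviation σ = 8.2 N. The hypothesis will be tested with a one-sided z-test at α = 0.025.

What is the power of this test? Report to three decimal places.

Power ≈ 0.773

Standardized effect: d = |μ₁ − μ₀| / σ = |84.7 − 82.5| / 8.2 = 0.2683
Noncentrality parameter: δ = d·√n = 0.2683 × √102 = 2.7096
Critical value for a one-sided test at α = 0.025: z_α = 1.960.
Power = P(Z > 1.960 − δ) = Φ(0.750) = 0.7733.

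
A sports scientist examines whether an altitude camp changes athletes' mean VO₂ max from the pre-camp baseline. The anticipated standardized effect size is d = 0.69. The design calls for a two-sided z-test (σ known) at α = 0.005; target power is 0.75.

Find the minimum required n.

For power 0.75 need Φ(δ − z_{0.0025}) = 0.75, so δ = z_{0.0025} + z_{0.25} = 2.807 + 0.674 = 3.482.
(For δ > 0 the lower-tail rejection region contributes negligibly to power, so the one-term inversion is standard.)
δ = d·√n ⇒ n = (δ/d)² = (3.482 / 0.69)² = 25.46.
Round up to the next whole unit.

n = 26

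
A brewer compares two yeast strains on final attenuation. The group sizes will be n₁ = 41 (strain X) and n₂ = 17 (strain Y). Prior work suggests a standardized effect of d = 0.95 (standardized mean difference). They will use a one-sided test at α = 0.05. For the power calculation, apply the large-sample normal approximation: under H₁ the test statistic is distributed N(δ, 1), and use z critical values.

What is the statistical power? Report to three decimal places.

Noncentrality parameter: δ = d / √(1/n₁ + 1/n₂) = 0.95 / √(1/41 + 1/17) = 3.2933
One-sided α = 0.05 → critical value z_{0.05} = 1.645.
Power = Φ(δ − 1.645) = Φ(1.648) = 0.9504.

Power ≈ 0.950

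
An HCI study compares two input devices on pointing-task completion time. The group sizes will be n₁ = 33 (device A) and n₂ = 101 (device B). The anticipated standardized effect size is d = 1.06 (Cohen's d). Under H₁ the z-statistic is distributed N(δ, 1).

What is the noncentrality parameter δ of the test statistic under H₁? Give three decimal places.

δ ≈ 5.287

δ = d / √(1/n₁ + 1/n₂) = 1.06 / √(1/33 + 1/101) = 5.2865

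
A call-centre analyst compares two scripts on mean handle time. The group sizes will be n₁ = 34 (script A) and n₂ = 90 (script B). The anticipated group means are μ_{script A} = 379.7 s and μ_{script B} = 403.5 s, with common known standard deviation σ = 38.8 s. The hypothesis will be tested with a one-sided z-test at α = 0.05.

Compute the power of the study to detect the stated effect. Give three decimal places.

Power ≈ 0.920

Standardized effect: d = |μ_{script A} − μ_{script B}| / σ = |379.7 − 403.5| / 38.8 = 0.6134
Noncentrality parameter: δ = d / √(1/n₁ + 1/n₂) = 0.6134 / √(1/34 + 1/90) = 3.0472
Critical value for a one-sided test at α = 0.05: z_α = 1.645.
Power = Φ(δ − 1.645) = Φ(1.402) = 0.9196.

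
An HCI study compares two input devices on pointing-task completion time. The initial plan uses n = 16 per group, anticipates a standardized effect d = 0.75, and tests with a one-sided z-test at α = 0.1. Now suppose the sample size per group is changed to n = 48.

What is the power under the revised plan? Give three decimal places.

With n = 48 per group: δ = d·√(n/2) = 0.75 × √(48/2) = 3.6742. Critical value z_{0.1} = 1.282.
Revised power = Φ(δ − 1.282) = Φ(2.393) = 0.9916.

Power ≈ 0.992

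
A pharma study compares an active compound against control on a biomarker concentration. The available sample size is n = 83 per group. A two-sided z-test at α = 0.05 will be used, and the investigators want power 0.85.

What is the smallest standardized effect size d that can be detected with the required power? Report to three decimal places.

d ≈ 0.465

Need Φ(δ − 1.960) = 0.85, so δ = 1.960 + 1.036 = 2.996.
(Lower-tail contribution to power is negligible for δ > 0.)
δ = d·√(n/2) ⇒ d = δ/√(n/2) = 2.996/√(83/2) = 0.4651.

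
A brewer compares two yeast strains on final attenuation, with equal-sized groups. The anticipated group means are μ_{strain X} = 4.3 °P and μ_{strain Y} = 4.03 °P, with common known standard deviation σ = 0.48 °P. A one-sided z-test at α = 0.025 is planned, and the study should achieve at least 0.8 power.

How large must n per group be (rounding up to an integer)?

n = 50 per group

Standardized effect: d = |μ_{strain X} − μ_{strain Y}| / σ = |4.3 − 4.03| / 0.48 = 0.5625
Set Φ(δ − 1.960) = 0.8; then δ − 1.960 = Φ⁻¹(0.8) = 0.842, giving δ = 2.802.
δ = d·√(n/2) ⇒ n = 2(δ/d)² = 2 × (2.802 / 0.5625)² = 49.61.
Round up to the next whole unit.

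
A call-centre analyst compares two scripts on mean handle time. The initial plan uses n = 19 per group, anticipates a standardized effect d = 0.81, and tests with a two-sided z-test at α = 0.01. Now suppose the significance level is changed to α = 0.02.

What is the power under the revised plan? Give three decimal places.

δ = d·√(n/2) = 0.81 × √(19/2) = 2.4966 (unchanged). New critical value: z_{0.01} = 2.326.
Revised power = Φ(δ − 2.326) + Φ(−δ − 2.326) = Φ(0.170) + Φ(-4.823) = 0.5676 + 0.0000 = 0.5676.

Power ≈ 0.568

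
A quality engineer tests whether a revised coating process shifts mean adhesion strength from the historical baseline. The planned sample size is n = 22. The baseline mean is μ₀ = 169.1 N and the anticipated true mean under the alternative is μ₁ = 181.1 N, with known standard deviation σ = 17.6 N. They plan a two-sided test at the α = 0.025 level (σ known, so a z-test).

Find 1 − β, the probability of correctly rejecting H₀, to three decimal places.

Standardized effect: d = |μ₁ − μ₀| / σ = |181.1 − 169.1| / 17.6 = 0.6818
Noncentrality parameter: δ = d·√n = 0.6818 × √22 = 3.1980
Two-sided α = 0.025 → critical value z_{0.0125} = 2.241.
Power = Φ(δ − 2.241) + Φ(−δ − 2.241) = Φ(0.957) + Φ(-5.439) = 0.8306 + 0.0000 = 0.8306.

Power ≈ 0.831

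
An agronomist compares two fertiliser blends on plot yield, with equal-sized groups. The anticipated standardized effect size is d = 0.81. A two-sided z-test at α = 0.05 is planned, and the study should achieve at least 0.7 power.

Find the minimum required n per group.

Set Φ(δ − 1.960) = 0.7; then δ − 1.960 = Φ⁻¹(0.7) = 0.524, giving δ = 2.484.
(For δ > 0 the lower-tail rejection region contributes negligibly to power, so the one-term inversion is standard.)
δ = d·√(n/2) ⇒ n = 2(δ/d)² = 2 × (2.484 / 0.81)² = 18.81.
Rounding up, n = 19 per group.

n = 19 per group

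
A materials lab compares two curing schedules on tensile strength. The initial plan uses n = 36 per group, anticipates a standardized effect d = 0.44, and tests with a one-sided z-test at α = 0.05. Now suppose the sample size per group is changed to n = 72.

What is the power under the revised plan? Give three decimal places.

Power ≈ 0.840

With n = 72 per group: δ = d·√(n/2) = 0.44 × √(72/2) = 2.6400. Critical value z_{0.05} = 1.645.
Revised power = Φ(δ − 1.645) = Φ(0.995) = 0.8402.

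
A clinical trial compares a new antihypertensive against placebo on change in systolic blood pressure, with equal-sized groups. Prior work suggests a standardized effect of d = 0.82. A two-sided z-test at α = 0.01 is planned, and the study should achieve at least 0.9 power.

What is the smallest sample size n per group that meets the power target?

For power 0.9 need Φ(δ − z_{0.005}) = 0.9, so δ = z_{0.005} + z_{0.10} = 2.576 + 1.282 = 3.857.
(For δ > 0 the lower-tail rejection region contributes negligibly to power, so the one-term inversion is standard.)
δ = d·√(n/2) ⇒ n = 2(δ/d)² = 2 × (3.857 / 0.82)² = 44.26.
Round up to the next whole unit.

n = 45 per group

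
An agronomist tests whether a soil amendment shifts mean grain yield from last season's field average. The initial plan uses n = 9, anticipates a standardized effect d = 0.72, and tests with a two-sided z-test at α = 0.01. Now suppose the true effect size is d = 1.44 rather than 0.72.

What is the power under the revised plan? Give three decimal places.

With d = 1.44: δ = d·√n = 1.44 × √9 = 4.3200. Critical value z_{0.005} = 2.576.
Revised power = Φ(δ − 2.576) + Φ(−δ − 2.576) = Φ(1.744) + Φ(-6.896) = 0.9594 + 0.0000 = 0.9594.

Power ≈ 0.959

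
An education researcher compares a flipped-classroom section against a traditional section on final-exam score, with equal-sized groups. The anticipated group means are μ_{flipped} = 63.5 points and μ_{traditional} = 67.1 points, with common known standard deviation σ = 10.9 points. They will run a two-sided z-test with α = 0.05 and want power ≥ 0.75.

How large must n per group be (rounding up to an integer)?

Standardized effect: d = |μ_{flipped} − μ_{traditional}| / σ = |63.5 − 67.1| / 10.9 = 0.3303
Set Φ(δ − 1.960) = 0.75; then δ − 1.960 = Φ⁻¹(0.75) = 0.674, giving δ = 2.634.
(For δ > 0 the lower-tail rejection region contributes negligibly to power, so the one-term inversion is standard.)
δ = d·√(n/2) ⇒ n = 2(δ/d)² = 2 × (2.634 / 0.3303)² = 127.25.
Rounding up, n = 128 per group.

n = 128 per group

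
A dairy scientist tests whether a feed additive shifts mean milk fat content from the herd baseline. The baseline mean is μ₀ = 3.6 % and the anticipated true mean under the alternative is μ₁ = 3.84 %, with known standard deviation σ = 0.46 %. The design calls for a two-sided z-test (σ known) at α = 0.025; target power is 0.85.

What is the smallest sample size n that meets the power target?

Standardized effect: d = |μ₁ − μ₀| / σ = |3.84 − 3.6| / 0.46 = 0.5217
Set Φ(δ − 2.241) = 0.85; then δ − 2.241 = Φ⁻¹(0.85) = 1.036, giving δ = 3.278.
(Ignoring the negligible lower-tail rejection probability gives the usual closed-form inversion.)
δ = d·√n ⇒ n = (δ/d)² = (3.278 / 0.5217)² = 39.47.
Round up to the next whole unit.

n = 40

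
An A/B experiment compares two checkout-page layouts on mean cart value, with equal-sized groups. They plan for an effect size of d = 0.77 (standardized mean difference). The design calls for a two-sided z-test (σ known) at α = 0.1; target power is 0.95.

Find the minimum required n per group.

Set Φ(δ − 1.645) = 0.95; then δ − 1.645 = Φ⁻¹(0.95) = 1.645, giving δ = 3.290.
(Ignoring the negligible lower-tail rejection probability gives the usual closed-form inversion.)
δ = d·√(n/2) ⇒ n = 2(δ/d)² = 2 × (3.290 / 0.77)² = 36.51.
Round up to the next whole unit.

n = 37 per group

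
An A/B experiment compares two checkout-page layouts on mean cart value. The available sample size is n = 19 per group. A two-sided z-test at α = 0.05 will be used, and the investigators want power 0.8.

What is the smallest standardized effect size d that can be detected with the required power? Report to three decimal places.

Need Φ(δ − 1.960) = 0.8, so δ = 1.960 + 0.842 = 2.802.
(The second rejection-region term Φ(−δ − z_{α/2}) is negligible and dropped.)
δ = d·√(n/2) ⇒ d = δ/√(n/2) = 2.802/√(19/2) = 0.9090.

d ≈ 0.909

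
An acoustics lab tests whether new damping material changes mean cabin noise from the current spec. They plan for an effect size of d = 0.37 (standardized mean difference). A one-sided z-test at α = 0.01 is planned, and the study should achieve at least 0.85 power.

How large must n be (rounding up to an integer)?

For power 0.85 need Φ(δ − z_{0.01}) = 0.85, so δ = z_{0.01} + z_{0.15} = 2.326 + 1.036 = 3.363.
δ = d·√n ⇒ n = (δ/d)² = (3.363 / 0.37)² = 82.60.
Rounding up, n = 83.

n = 83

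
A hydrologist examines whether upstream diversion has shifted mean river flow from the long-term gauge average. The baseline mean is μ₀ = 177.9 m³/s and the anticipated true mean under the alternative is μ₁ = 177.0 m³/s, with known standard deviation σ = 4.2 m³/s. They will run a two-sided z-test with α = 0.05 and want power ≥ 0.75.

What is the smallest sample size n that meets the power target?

Standardized effect: d = |μ₁ − μ₀| / σ = |177.0 − 177.9| / 4.2 = 0.2143
Set Φ(δ − 1.960) = 0.75; then δ − 1.960 = Φ⁻¹(0.75) = 0.674, giving δ = 2.634.
(The Φ(−δ − z_{α/2}) term is vanishingly small for δ > 0 and is dropped in the standard sample-size formula.)
δ = d·√n ⇒ n = (δ/d)² = (2.634 / 0.2143)² = 151.15.
Rounding up, n = 152.

n = 152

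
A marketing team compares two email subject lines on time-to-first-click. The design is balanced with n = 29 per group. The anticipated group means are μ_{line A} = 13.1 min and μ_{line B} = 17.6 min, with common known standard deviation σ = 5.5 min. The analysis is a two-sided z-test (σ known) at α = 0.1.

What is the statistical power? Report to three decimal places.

Power ≈ 0.929

Standardized effect: d = |μ_{line A} − μ_{line B}| / σ = |13.1 − 17.6| / 5.5 = 0.8182
Noncentrality parameter: δ = d·√(n/2) = 0.8182 × √(29/2) = 3.1155
Critical value for a two-sided test at α = 0.1: z_{α/2} = 1.645.
Power = Φ(δ − 1.645) + Φ(−δ − 1.645) = Φ(1.471) + Φ(-4.760) = 0.9293 + 0.0000 = 0.9293.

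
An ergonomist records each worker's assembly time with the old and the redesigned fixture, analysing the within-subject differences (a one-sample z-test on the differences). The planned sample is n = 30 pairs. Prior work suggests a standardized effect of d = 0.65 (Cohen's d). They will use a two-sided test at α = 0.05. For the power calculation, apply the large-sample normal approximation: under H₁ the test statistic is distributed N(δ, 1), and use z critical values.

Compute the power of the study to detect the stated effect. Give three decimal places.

Power ≈ 0.945

Noncentrality parameter: δ = d·√n = 0.65 × √30 = 3.5602
Critical value for a two-sided test at α = 0.05: z_{α/2} = 1.960.
Power = Φ(δ − 1.960) + Φ(−δ − 1.960) = Φ(1.600) + Φ(-5.520) = 0.9452 + 0.0000 = 0.9452.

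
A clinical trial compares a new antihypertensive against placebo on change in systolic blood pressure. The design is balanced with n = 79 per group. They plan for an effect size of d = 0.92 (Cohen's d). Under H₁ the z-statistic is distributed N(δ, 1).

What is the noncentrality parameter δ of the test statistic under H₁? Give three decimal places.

δ ≈ 5.782

The noncentrality parameter scales effect size by the design's sample-size factor: δ = d·√(n/2) = 0.92 × √(79/2) = 5.7821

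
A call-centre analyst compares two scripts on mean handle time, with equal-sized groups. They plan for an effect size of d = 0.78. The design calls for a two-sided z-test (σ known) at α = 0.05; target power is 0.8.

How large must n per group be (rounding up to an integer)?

For power 0.8 need Φ(δ − z_{0.025}) = 0.8, so δ = z_{0.025} + z_{0.20} = 1.960 + 0.842 = 2.802.
(Ignoring the negligible lower-tail rejection probability gives the usual closed-form inversion.)
δ = d·√(n/2) ⇒ n = 2(δ/d)² = 2 × (2.802 / 0.78)² = 25.80.
Round up to the next whole unit.

n = 26 per group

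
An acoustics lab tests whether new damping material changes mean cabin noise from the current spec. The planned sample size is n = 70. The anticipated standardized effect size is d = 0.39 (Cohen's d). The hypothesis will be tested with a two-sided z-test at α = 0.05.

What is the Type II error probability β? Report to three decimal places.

Noncentrality parameter: λ = d·√n = 0.39 × √70 = 3.2630
Two-sided α = 0.05 → critical value z_{0.025} = 1.960.
Power = Φ(λ − 1.960) + Φ(−λ − 1.960) = Φ(1.303) + Φ(-5.223) = 0.9037 + 0.0000 = 0.9037.
Type II error: β = 1 − power = 1 − 0.9037 = 0.0963.

β ≈ 0.096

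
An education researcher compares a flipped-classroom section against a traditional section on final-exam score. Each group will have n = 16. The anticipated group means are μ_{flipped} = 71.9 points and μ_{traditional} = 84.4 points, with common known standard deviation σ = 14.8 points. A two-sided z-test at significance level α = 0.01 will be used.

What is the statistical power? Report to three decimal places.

Power ≈ 0.426

Standardized effect: d = |μ_{flipped} − μ_{traditional}| / σ = |71.9 − 84.4| / 14.8 = 0.8446
Noncentrality parameter: δ = d·√(n/2) = 0.8446 × √(16/2) = 2.3889
Two-sided α = 0.01 → critical value z_{0.005} = 2.576.
Power = Φ(δ − 2.576) + Φ(−δ − 2.576) = Φ(-0.187) + Φ(-4.965) = 0.4258 + 0.0000 = 0.4258.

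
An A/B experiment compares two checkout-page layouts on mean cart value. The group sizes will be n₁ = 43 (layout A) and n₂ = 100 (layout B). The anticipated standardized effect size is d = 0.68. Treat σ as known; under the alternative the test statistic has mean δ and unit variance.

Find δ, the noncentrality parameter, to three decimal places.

δ = d / √(1/n₁ + 1/n₂) = 0.68 / √(1/43 + 1/100) = 3.7289

δ ≈ 3.729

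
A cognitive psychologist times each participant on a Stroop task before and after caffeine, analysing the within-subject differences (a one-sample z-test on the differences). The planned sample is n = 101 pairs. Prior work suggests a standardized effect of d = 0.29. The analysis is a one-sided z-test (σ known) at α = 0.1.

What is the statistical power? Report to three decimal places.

Power ≈ 0.949

Noncentrality parameter: δ = d·√n = 0.29 × √101 = 2.9145
Critical value for a one-sided test at α = 0.1: z_α = 1.282.
Power = Φ(δ − 1.282) = Φ(1.633) = 0.9488.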